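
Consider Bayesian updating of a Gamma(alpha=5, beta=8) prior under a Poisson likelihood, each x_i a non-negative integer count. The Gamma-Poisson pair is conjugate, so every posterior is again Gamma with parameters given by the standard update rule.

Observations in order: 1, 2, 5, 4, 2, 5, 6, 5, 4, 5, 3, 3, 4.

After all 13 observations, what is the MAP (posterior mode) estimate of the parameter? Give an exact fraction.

53/21

obs 1: x=1 → posterior Gamma(6, 9)
obs 2: x=2 → posterior Gamma(8, 10)
obs 3: x=5 → posterior Gamma(13, 11)
obs 4: x=4 → posterior Gamma(17, 12)
obs 5: x=2 → posterior Gamma(19, 13)
obs 6: x=5 → posterior Gamma(24, 14)
obs 7: x=6 → posterior Gamma(30, 15)
obs 8: x=5 → posterior Gamma(35, 16)
obs 9: x=4 → posterior Gamma(39, 17)
obs 10: x=5 → posterior Gamma(44, 18)
obs 11: x=3 → posterior Gamma(47, 19)
obs 12: x=3 → posterior Gamma(50, 20)
obs 13: x=4 → posterior Gamma(54, 21)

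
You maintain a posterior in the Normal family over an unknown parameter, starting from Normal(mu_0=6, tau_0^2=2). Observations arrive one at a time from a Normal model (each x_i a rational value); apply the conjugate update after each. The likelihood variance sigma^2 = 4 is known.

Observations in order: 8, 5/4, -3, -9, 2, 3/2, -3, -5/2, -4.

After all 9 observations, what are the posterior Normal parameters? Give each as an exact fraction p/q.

mu_0=13/44, tau_0^2=4/11

obs 1: x=8 → posterior Normal(20/3, 4/3)
obs 2: x=5/4 → posterior Normal(85/16, 1)
obs 3: x=-3 → posterior Normal(73/20, 4/5)
obs 4: x=-9 → posterior Normal(37/24, 2/3)
obs 5: x=2 → posterior Normal(45/28, 4/7)
obs 6: x=3/2 → posterior Normal(51/32, 1/2)
obs 7: x=-3 → posterior Normal(13/12, 4/9)
obs 8: x=-5/2 → posterior Normal(29/40, 2/5)
obs 9: x=-4 → posterior Normal(13/44, 4/11)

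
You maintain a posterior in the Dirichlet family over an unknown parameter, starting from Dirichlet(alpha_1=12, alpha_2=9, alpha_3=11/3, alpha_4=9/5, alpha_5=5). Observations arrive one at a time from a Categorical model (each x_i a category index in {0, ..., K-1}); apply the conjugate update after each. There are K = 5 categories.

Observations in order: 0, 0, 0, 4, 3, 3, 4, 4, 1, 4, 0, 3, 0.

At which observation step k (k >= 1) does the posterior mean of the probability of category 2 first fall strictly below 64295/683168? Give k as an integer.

k = 8

obs 1: x=0 → posterior Dirichlet(13, 9, 11/3, 9/5, 5)
obs 2: x=0 → posterior Dirichlet(14, 9, 11/3, 9/5, 5)
obs 3: x=0 → posterior Dirichlet(15, 9, 11/3, 9/5, 5)
obs 4: x=4 → posterior Dirichlet(15, 9, 11/3, 9/5, 6)
obs 5: x=3 → posterior Dirichlet(15, 9, 11/3, 14/5, 6)
obs 6: x=3 → posterior Dirichlet(15, 9, 11/3, 19/5, 6)
obs 7: x=4 → posterior Dirichlet(15, 9, 11/3, 19/5, 7)
obs 8: x=4 → posterior Dirichlet(15, 9, 11/3, 19/5, 8)
obs 9: x=1 → posterior Dirichlet(15, 10, 11/3, 19/5, 8)
obs 10: x=4 → posterior Dirichlet(15, 10, 11/3, 19/5, 9)
obs 11: x=0 → posterior Dirichlet(16, 10, 11/3, 19/5, 9)
obs 12: x=3 → posterior Dirichlet(16, 10, 11/3, 24/5, 9)
obs 13: x=0 → posterior Dirichlet(17, 10, 11/3, 24/5, 9)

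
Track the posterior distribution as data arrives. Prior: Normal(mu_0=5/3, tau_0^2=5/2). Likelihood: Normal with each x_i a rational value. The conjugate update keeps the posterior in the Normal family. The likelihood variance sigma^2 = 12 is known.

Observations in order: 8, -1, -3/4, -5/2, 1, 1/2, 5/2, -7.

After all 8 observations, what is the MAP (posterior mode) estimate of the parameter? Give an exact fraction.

obs 1: x=8 → posterior Normal(80/29, 60/29)
obs 2: x=-1 → posterior Normal(75/34, 30/17)
obs 3: x=-3/4 → posterior Normal(95/52, 20/13)
obs 4: x=-5/2 → posterior Normal(235/176, 15/11)
obs 5: x=1 → posterior Normal(255/196, 60/49)
obs 6: x=1/2 → posterior Normal(265/216, 10/9)
obs 7: x=5/2 → posterior Normal(315/236, 60/59)
obs 8: x=-7 → posterior Normal(175/256, 15/16)

175/256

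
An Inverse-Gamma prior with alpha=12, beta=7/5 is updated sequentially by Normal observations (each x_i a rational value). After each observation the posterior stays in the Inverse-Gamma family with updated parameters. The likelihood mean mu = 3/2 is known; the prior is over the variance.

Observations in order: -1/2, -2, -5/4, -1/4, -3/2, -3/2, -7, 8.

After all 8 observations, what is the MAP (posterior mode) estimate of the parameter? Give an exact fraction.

6487/1360

obs 1: x=-1/2 → posterior Inverse-Gamma(25/2, 17/5)
obs 2: x=-2 → posterior Inverse-Gamma(13, 381/40)
obs 3: x=-5/4 → posterior Inverse-Gamma(27/2, 2129/160)
obs 4: x=-1/4 → posterior Inverse-Gamma(14, 1187/80)
obs 5: x=-3/2 → posterior Inverse-Gamma(29/2, 1547/80)
obs 6: x=-3/2 → posterior Inverse-Gamma(15, 1907/80)
obs 7: x=-7 → posterior Inverse-Gamma(31/2, 4797/80)
obs 8: x=8 → posterior Inverse-Gamma(16, 6487/80)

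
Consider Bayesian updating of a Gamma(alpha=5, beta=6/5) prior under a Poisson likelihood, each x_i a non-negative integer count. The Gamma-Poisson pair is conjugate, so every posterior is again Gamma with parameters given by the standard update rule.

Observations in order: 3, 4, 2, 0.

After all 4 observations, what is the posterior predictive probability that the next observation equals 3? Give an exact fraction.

4515698229230800568320000/22550116774162743178682911

obs 1: x=3 → posterior Gamma(8, 11/5)
obs 2: x=4 → posterior Gamma(12, 16/5)
obs 3: x=2 → posterior Gamma(14, 21/5)
obs 4: x=0 → posterior Gamma(14, 26/5)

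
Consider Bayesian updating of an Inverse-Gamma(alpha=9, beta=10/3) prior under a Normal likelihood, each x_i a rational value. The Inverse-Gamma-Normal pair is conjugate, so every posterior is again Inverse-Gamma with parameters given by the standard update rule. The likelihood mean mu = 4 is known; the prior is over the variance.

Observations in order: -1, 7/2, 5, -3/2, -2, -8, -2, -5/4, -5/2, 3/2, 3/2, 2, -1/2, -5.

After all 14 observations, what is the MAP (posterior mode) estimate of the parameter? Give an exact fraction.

obs 1: x=-1 → posterior Inverse-Gamma(19/2, 95/6)
obs 2: x=7/2 → posterior Inverse-Gamma(10, 383/24)
obs 3: x=5 → posterior Inverse-Gamma(21/2, 395/24)
obs 4: x=-3/2 → posterior Inverse-Gamma(11, 379/12)
obs 5: x=-2 → posterior Inverse-Gamma(23/2, 595/12)
obs 6: x=-8 → posterior Inverse-Gamma(12, 1459/12)
obs 7: x=-2 → posterior Inverse-Gamma(25/2, 1675/12)
obs 8: x=-5/4 → posterior Inverse-Gamma(13, 14723/96)
obs 9: x=-5/2 → posterior Inverse-Gamma(27/2, 16751/96)
obs 10: x=3/2 → posterior Inverse-Gamma(14, 17051/96)
obs 11: x=3/2 → posterior Inverse-Gamma(29/2, 17351/96)
obs 12: x=2 → posterior Inverse-Gamma(15, 17543/96)
obs 13: x=-1/2 → posterior Inverse-Gamma(31/2, 18515/96)
obs 14: x=-5 → posterior Inverse-Gamma(16, 22403/96)

22403/1632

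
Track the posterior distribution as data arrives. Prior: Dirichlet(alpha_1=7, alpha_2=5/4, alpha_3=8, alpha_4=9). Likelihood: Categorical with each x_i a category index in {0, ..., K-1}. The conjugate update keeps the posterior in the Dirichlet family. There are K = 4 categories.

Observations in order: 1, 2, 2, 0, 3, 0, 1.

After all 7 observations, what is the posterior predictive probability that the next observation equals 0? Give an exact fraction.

obs 1: x=1 → posterior Dirichlet(7, 9/4, 8, 9)
obs 2: x=2 → posterior Dirichlet(7, 9/4, 9, 9)
obs 3: x=2 → posterior Dirichlet(7, 9/4, 10, 9)
obs 4: x=0 → posterior Dirichlet(8, 9/4, 10, 9)
obs 5: x=3 → posterior Dirichlet(8, 9/4, 10, 10)
obs 6: x=0 → posterior Dirichlet(9, 9/4, 10, 10)
obs 7: x=1 → posterior Dirichlet(9, 13/4, 10, 10)

12/43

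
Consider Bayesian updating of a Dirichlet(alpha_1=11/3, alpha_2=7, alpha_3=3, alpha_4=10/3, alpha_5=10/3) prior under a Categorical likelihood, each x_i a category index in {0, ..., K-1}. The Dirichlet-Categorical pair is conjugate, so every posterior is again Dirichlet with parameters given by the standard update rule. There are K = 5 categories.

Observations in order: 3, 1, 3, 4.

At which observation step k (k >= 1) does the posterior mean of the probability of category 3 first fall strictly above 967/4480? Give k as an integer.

k = 3

obs 1: x=3 → posterior Dirichlet(11/3, 7, 3, 13/3, 10/3)
obs 2: x=1 → posterior Dirichlet(11/3, 8, 3, 13/3, 10/3)
obs 3: x=3 → posterior Dirichlet(11/3, 8, 3, 16/3, 10/3)
obs 4: x=4 → posterior Dirichlet(11/3, 8, 3, 16/3, 13/3)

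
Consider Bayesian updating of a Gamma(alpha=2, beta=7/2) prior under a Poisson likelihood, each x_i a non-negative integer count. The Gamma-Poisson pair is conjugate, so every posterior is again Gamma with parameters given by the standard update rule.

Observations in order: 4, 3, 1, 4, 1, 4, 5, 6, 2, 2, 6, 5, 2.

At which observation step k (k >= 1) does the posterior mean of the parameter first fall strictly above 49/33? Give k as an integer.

k = 2

obs 1: x=4 → posterior Gamma(6, 9/2)
obs 2: x=3 → posterior Gamma(9, 11/2)
obs 3: x=1 → posterior Gamma(10, 13/2)
obs 4: x=4 → posterior Gamma(14, 15/2)
obs 5: x=1 → posterior Gamma(15, 17/2)
obs 6: x=4 → posterior Gamma(19, 19/2)
obs 7: x=5 → posterior Gamma(24, 21/2)
obs 8: x=6 → posterior Gamma(30, 23/2)
obs 9: x=2 → posterior Gamma(32, 25/2)
obs 10: x=2 → posterior Gamma(34, 27/2)
obs 11: x=6 → posterior Gamma(40, 29/2)
obs 12: x=5 → posterior Gamma(45, 31/2)
obs 13: x=2 → posterior Gamma(47, 33/2)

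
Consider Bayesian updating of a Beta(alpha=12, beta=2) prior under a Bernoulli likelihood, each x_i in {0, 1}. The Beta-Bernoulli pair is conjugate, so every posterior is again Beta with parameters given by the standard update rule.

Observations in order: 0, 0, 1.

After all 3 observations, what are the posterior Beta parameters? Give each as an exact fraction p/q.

alpha=13, beta=4

obs 1: x=0 → posterior Beta(12, 3)
obs 2: x=0 → posterior Beta(12, 4)
obs 3: x=1 → posterior Beta(13, 4)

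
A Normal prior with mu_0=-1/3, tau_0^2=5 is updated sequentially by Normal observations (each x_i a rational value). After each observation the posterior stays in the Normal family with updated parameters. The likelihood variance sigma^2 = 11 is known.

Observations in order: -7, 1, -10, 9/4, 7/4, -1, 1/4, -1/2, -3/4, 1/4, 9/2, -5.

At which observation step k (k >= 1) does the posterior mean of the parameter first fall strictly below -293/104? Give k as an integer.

k = 3

obs 1: x=-7 → posterior Normal(-29/12, 55/16)
obs 2: x=1 → posterior Normal(-101/63, 55/21)
obs 3: x=-10 → posterior Normal(-251/78, 55/26)
obs 4: x=9/4 → posterior Normal(-869/372, 55/31)
obs 5: x=7/4 → posterior Normal(-191/108, 55/36)
obs 6: x=-1 → posterior Normal(-206/123, 55/41)
obs 7: x=1/4 → posterior Normal(-809/552, 55/46)
obs 8: x=-1/2 → posterior Normal(-839/612, 55/51)
obs 9: x=-3/4 → posterior Normal(-221/168, 55/56)
obs 10: x=1/4 → posterior Normal(-869/732, 55/61)
obs 11: x=9/2 → posterior Normal(-599/792, 5/6)
obs 12: x=-5 → posterior Normal(-899/852, 55/71)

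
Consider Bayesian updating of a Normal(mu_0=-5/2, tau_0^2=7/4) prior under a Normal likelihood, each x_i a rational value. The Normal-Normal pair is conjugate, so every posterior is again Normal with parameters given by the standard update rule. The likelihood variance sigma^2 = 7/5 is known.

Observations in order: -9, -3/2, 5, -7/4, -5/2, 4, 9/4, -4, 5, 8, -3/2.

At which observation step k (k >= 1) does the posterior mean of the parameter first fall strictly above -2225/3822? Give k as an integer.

obs 1: x=-9 → posterior Normal(-55/9, 7/9)
obs 2: x=-3/2 → posterior Normal(-125/28, 1/2)
obs 3: x=5 → posterior Normal(-75/38, 7/19)
obs 4: x=-7/4 → posterior Normal(-185/96, 7/24)
obs 5: x=-5/2 → posterior Normal(-235/116, 7/29)
obs 6: x=4 → posterior Normal(-155/136, 7/34)
obs 7: x=9/4 → posterior Normal(-55/78, 7/39)
obs 8: x=-4 → posterior Normal(-95/88, 7/44)
obs 9: x=5 → posterior Normal(-45/98, 1/7)
obs 10: x=8 → posterior Normal(35/108, 7/54)
obs 11: x=-3/2 → posterior Normal(10/59, 7/59)

k = 9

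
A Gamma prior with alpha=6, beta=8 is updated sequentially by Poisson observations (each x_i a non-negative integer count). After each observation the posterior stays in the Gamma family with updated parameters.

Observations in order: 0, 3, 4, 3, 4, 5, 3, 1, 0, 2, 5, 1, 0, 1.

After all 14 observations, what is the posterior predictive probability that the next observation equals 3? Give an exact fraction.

10158248105073303909733940959841846904294270883405496320/67739389260745218861137988047774370539553852007909099223

obs 1: x=0 → posterior Gamma(6, 9)
obs 2: x=3 → posterior Gamma(9, 10)
obs 3: x=4 → posterior Gamma(13, 11)
obs 4: x=3 → posterior Gamma(16, 12)
obs 5: x=4 → posterior Gamma(20, 13)
obs 6: x=5 → posterior Gamma(25, 14)
obs 7: x=3 → posterior Gamma(28, 15)
obs 8: x=1 → posterior Gamma(29, 16)
obs 9: x=0 → posterior Gamma(29, 17)
obs 10: x=2 → posterior Gamma(31, 18)
obs 11: x=5 → posterior Gamma(36, 19)
obs 12: x=1 → posterior Gamma(37, 20)
obs 13: x=0 → posterior Gamma(37, 21)
obs 14: x=1 → posterior Gamma(38, 22)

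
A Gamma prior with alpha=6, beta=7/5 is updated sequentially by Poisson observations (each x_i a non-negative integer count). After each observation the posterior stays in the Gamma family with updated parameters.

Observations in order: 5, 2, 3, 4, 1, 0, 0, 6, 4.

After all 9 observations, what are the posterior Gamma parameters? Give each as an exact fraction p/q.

alpha=31, beta=52/5

obs 1: x=5 → posterior Gamma(11, 12/5)
obs 2: x=2 → posterior Gamma(13, 17/5)
obs 3: x=3 → posterior Gamma(16, 22/5)
obs 4: x=4 → posterior Gamma(20, 27/5)
obs 5: x=1 → posterior Gamma(21, 32/5)
obs 6: x=0 → posterior Gamma(21, 37/5)
obs 7: x=0 → posterior Gamma(21, 42/5)
obs 8: x=6 → posterior Gamma(27, 47/5)
obs 9: x=4 → posterior Gamma(31, 52/5)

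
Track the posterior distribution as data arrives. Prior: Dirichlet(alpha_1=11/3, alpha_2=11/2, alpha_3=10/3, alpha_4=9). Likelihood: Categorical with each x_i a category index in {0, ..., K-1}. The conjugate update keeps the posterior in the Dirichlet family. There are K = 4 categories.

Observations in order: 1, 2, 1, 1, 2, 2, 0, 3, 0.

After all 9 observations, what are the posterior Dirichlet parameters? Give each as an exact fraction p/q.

alpha_1=17/3, alpha_2=17/2, alpha_3=19/3, alpha_4=10

obs 1: x=1 → posterior Dirichlet(11/3, 13/2, 10/3, 9)
obs 2: x=2 → posterior Dirichlet(11/3, 13/2, 13/3, 9)
obs 3: x=1 → posterior Dirichlet(11/3, 15/2, 13/3, 9)
obs 4: x=1 → posterior Dirichlet(11/3, 17/2, 13/3, 9)
obs 5: x=2 → posterior Dirichlet(11/3, 17/2, 16/3, 9)
obs 6: x=2 → posterior Dirichlet(11/3, 17/2, 19/3, 9)
obs 7: x=0 → posterior Dirichlet(14/3, 17/2, 19/3, 9)
obs 8: x=3 → posterior Dirichlet(14/3, 17/2, 19/3, 10)
obs 9: x=0 → posterior Dirichlet(17/3, 17/2, 19/3, 10)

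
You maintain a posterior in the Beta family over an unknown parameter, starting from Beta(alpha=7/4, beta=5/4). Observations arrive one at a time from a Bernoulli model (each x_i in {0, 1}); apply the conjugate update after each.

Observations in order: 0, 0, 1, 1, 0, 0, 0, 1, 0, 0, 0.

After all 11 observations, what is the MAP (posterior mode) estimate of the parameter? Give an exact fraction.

obs 1: x=0 → posterior Beta(7/4, 9/4)
obs 2: x=0 → posterior Beta(7/4, 13/4)
obs 3: x=1 → posterior Beta(11/4, 13/4)
obs 4: x=1 → posterior Beta(15/4, 13/4)
obs 5: x=0 → posterior Beta(15/4, 17/4)
obs 6: x=0 → posterior Beta(15/4, 21/4)
obs 7: x=0 → posterior Beta(15/4, 25/4)
obs 8: x=1 → posterior Beta(19/4, 25/4)
obs 9: x=0 → posterior Beta(19/4, 29/4)
obs 10: x=0 → posterior Beta(19/4, 33/4)
obs 11: x=0 → posterior Beta(19/4, 37/4)

5/16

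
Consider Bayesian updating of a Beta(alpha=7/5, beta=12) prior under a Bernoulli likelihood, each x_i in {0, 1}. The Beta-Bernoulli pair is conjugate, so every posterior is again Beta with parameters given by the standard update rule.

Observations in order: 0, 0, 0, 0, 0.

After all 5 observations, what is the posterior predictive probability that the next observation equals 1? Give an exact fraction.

obs 1: x=0 → posterior Beta(7/5, 13)
obs 2: x=0 → posterior Beta(7/5, 14)
obs 3: x=0 → posterior Beta(7/5, 15)
obs 4: x=0 → posterior Beta(7/5, 16)
obs 5: x=0 → posterior Beta(7/5, 17)

7/92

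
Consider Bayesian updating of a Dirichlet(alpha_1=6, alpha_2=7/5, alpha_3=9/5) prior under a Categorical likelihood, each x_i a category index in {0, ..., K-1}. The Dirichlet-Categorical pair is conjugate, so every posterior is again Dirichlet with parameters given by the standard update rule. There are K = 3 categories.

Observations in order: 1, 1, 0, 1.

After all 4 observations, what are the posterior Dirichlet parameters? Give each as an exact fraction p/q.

alpha_1=7, alpha_2=22/5, alpha_3=9/5

obs 1: x=1 → posterior Dirichlet(6, 12/5, 9/5)
obs 2: x=1 → posterior Dirichlet(6, 17/5, 9/5)
obs 3: x=0 → posterior Dirichlet(7, 17/5, 9/5)
obs 4: x=1 → posterior Dirichlet(7, 22/5, 9/5)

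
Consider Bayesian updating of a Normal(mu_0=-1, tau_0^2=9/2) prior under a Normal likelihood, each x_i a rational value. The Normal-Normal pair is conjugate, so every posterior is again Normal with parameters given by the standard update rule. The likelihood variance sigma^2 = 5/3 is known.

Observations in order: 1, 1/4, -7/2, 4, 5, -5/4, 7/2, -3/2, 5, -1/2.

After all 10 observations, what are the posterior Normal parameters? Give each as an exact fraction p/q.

mu_0=157/140, tau_0^2=9/56

obs 1: x=1 → posterior Normal(17/37, 45/37)
obs 2: x=1/4 → posterior Normal(95/256, 45/64)
obs 3: x=-7/2 → posterior Normal(-283/364, 45/91)
obs 4: x=4 → posterior Normal(149/472, 45/118)
obs 5: x=5 → posterior Normal(689/580, 9/29)
obs 6: x=-5/4 → posterior Normal(277/344, 45/172)
obs 7: x=7/2 → posterior Normal(233/199, 45/199)
obs 8: x=-3/2 → posterior Normal(385/452, 45/226)
obs 9: x=5 → posterior Normal(655/506, 45/253)
obs 10: x=-1/2 → posterior Normal(157/140, 9/56)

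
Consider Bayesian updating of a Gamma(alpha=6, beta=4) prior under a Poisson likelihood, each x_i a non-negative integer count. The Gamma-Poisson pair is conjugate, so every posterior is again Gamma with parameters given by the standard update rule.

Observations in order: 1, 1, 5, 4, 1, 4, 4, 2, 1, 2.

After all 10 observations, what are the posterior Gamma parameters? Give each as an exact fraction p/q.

alpha=31, beta=14

obs 1: x=1 → posterior Gamma(7, 5)
obs 2: x=1 → posterior Gamma(8, 6)
obs 3: x=5 → posterior Gamma(13, 7)
obs 4: x=4 → posterior Gamma(17, 8)
obs 5: x=1 → posterior Gamma(18, 9)
obs 6: x=4 → posterior Gamma(22, 10)
obs 7: x=4 → posterior Gamma(26, 11)
obs 8: x=2 → posterior Gamma(28, 12)
obs 9: x=1 → posterior Gamma(29, 13)
obs 10: x=2 → posterior Gamma(31, 14)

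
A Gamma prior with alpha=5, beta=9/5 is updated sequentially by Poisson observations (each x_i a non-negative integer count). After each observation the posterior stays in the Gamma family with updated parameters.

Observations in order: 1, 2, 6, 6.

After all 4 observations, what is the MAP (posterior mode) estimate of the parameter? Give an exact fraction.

obs 1: x=1 → posterior Gamma(6, 14/5)
obs 2: x=2 → posterior Gamma(8, 19/5)
obs 3: x=6 → posterior Gamma(14, 24/5)
obs 4: x=6 → posterior Gamma(20, 29/5)

95/29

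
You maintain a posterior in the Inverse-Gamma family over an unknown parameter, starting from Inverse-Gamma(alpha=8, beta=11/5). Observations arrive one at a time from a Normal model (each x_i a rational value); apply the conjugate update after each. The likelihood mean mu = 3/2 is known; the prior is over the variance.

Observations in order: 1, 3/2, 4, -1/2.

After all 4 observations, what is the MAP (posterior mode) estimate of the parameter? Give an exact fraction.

obs 1: x=1 → posterior Inverse-Gamma(17/2, 93/40)
obs 2: x=3/2 → posterior Inverse-Gamma(9, 93/40)
obs 3: x=4 → posterior Inverse-Gamma(19/2, 109/20)
obs 4: x=-1/2 → posterior Inverse-Gamma(10, 149/20)

149/220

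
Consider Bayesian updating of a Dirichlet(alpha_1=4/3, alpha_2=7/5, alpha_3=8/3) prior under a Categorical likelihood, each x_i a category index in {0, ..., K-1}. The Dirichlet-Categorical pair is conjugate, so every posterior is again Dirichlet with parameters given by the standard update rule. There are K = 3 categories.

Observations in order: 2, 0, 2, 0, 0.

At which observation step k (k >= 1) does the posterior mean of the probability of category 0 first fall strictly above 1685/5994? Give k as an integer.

k = 2

obs 1: x=2 → posterior Dirichlet(4/3, 7/5, 11/3)
obs 2: x=0 → posterior Dirichlet(7/3, 7/5, 11/3)
obs 3: x=2 → posterior Dirichlet(7/3, 7/5, 14/3)
obs 4: x=0 → posterior Dirichlet(10/3, 7/5, 14/3)
obs 5: x=0 → posterior Dirichlet(13/3, 7/5, 14/3)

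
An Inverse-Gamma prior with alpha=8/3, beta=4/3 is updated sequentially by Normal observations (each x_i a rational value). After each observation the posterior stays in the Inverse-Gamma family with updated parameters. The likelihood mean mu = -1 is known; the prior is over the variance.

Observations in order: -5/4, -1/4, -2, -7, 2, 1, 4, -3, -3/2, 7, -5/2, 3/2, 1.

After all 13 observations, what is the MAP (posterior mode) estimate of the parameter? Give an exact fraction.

3817/488

obs 1: x=-5/4 → posterior Inverse-Gamma(19/6, 131/96)
obs 2: x=-1/4 → posterior Inverse-Gamma(11/3, 79/48)
obs 3: x=-2 → posterior Inverse-Gamma(25/6, 103/48)
obs 4: x=-7 → posterior Inverse-Gamma(14/3, 967/48)
obs 5: x=2 → posterior Inverse-Gamma(31/6, 1183/48)
obs 6: x=1 → posterior Inverse-Gamma(17/3, 1279/48)
obs 7: x=4 → posterior Inverse-Gamma(37/6, 1879/48)
obs 8: x=-3 → posterior Inverse-Gamma(20/3, 1975/48)
obs 9: x=-3/2 → posterior Inverse-Gamma(43/6, 1981/48)
obs 10: x=7 → posterior Inverse-Gamma(23/3, 3517/48)
obs 11: x=-5/2 → posterior Inverse-Gamma(49/6, 3571/48)
obs 12: x=3/2 → posterior Inverse-Gamma(26/3, 3721/48)
obs 13: x=1 → posterior Inverse-Gamma(55/6, 3817/48)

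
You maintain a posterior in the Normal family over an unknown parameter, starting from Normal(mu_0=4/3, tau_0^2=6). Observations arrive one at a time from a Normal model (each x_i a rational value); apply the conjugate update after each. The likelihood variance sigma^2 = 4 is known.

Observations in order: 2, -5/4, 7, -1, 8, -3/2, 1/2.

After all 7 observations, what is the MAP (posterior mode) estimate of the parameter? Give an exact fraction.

obs 1: x=2 → posterior Normal(26/15, 12/5)
obs 2: x=-5/4 → posterior Normal(59/96, 3/2)
obs 3: x=7 → posterior Normal(311/132, 12/11)
obs 4: x=-1 → posterior Normal(275/168, 6/7)
obs 5: x=8 → posterior Normal(563/204, 12/17)
obs 6: x=-3/2 → posterior Normal(509/240, 3/5)
obs 7: x=1/2 → posterior Normal(527/276, 12/23)

527/276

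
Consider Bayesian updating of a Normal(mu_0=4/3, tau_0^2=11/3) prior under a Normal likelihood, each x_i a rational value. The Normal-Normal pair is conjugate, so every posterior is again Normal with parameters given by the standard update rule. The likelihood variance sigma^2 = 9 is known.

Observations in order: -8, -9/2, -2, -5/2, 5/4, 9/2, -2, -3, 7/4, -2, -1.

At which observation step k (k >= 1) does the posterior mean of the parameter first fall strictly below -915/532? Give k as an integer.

obs 1: x=-8 → posterior Normal(-26/19, 99/38)
obs 2: x=-9/2 → posterior Normal(-29/14, 99/49)
obs 3: x=-2 → posterior Normal(-247/120, 33/20)
obs 4: x=-5/2 → posterior Normal(-151/71, 99/71)
obs 5: x=5/4 → posterior Normal(-549/328, 99/82)
obs 6: x=9/2 → posterior Normal(-117/124, 33/31)
obs 7: x=-2 → posterior Normal(-439/416, 99/104)
obs 8: x=-3 → posterior Normal(-571/460, 99/115)
obs 9: x=7/4 → posterior Normal(-247/252, 11/14)
obs 10: x=-2 → posterior Normal(-291/274, 99/137)
obs 11: x=-1 → posterior Normal(-313/296, 99/148)

k = 2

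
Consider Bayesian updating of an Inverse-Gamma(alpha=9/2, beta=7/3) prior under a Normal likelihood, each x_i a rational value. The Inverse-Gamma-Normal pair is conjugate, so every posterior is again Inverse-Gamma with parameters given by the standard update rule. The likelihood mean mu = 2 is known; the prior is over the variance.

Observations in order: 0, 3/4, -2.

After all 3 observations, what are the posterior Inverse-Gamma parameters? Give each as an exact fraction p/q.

alpha=6, beta=1259/96

obs 1: x=0 → posterior Inverse-Gamma(5, 13/3)
obs 2: x=3/4 → posterior Inverse-Gamma(11/2, 491/96)
obs 3: x=-2 → posterior Inverse-Gamma(6, 1259/96)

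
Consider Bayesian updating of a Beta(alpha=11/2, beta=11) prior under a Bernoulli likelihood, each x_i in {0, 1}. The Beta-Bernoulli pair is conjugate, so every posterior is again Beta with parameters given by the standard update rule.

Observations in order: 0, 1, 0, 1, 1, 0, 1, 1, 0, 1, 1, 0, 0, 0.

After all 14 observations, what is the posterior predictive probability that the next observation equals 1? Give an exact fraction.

25/61

obs 1: x=0 → posterior Beta(11/2, 12)
obs 2: x=1 → posterior Beta(13/2, 12)
obs 3: x=0 → posterior Beta(13/2, 13)
obs 4: x=1 → posterior Beta(15/2, 13)
obs 5: x=1 → posterior Beta(17/2, 13)
obs 6: x=0 → posterior Beta(17/2, 14)
obs 7: x=1 → posterior Beta(19/2, 14)
obs 8: x=1 → posterior Beta(21/2, 14)
obs 9: x=0 → posterior Beta(21/2, 15)
obs 10: x=1 → posterior Beta(23/2, 15)
obs 11: x=1 → posterior Beta(25/2, 15)
obs 12: x=0 → posterior Beta(25/2, 16)
obs 13: x=0 → posterior Beta(25/2, 17)
obs 14: x=0 → posterior Beta(25/2, 18)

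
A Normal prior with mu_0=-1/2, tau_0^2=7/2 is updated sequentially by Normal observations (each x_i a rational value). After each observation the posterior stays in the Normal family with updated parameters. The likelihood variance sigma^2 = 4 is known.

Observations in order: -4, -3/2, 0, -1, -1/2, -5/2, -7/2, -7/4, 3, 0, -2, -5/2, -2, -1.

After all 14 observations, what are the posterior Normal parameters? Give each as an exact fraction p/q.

obs 1: x=-4 → posterior Normal(-32/15, 28/15)
obs 2: x=-3/2 → posterior Normal(-85/44, 14/11)
obs 3: x=0 → posterior Normal(-85/58, 28/29)
obs 4: x=-1 → posterior Normal(-11/8, 7/9)
obs 5: x=-1/2 → posterior Normal(-53/43, 28/43)
obs 6: x=-5/2 → posterior Normal(-141/100, 14/25)
obs 7: x=-7/2 → posterior Normal(-5/3, 28/57)
obs 8: x=-7/4 → posterior Normal(-429/256, 7/16)
obs 9: x=3 → posterior Normal(-345/284, 28/71)
obs 10: x=0 → posterior Normal(-115/104, 14/39)
obs 11: x=-2 → posterior Normal(-401/340, 28/85)
obs 12: x=-5/2 → posterior Normal(-471/368, 7/23)
obs 13: x=-2 → posterior Normal(-527/396, 28/99)
obs 14: x=-1 → posterior Normal(-555/424, 14/53)

mu_0=-555/424, tau_0^2=14/53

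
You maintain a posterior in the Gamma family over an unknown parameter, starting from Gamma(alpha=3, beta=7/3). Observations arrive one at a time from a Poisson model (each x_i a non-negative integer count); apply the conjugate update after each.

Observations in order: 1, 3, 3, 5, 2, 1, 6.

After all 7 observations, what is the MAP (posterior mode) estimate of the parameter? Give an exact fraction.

69/28

obs 1: x=1 → posterior Gamma(4, 10/3)
obs 2: x=3 → posterior Gamma(7, 13/3)
obs 3: x=3 → posterior Gamma(10, 16/3)
obs 4: x=5 → posterior Gamma(15, 19/3)
obs 5: x=2 → posterior Gamma(17, 22/3)
obs 6: x=1 → posterior Gamma(18, 25/3)
obs 7: x=6 → posterior Gamma(24, 28/3)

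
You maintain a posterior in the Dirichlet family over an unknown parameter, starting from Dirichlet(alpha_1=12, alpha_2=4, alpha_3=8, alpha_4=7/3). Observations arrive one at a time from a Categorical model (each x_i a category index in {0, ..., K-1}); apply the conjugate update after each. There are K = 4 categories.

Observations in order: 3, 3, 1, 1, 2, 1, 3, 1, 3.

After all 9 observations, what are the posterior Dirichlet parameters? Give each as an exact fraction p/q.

obs 1: x=3 → posterior Dirichlet(12, 4, 8, 10/3)
obs 2: x=3 → posterior Dirichlet(12, 4, 8, 13/3)
obs 3: x=1 → posterior Dirichlet(12, 5, 8, 13/3)
obs 4: x=1 → posterior Dirichlet(12, 6, 8, 13/3)
obs 5: x=2 → posterior Dirichlet(12, 6, 9, 13/3)
obs 6: x=1 → posterior Dirichlet(12, 7, 9, 13/3)
obs 7: x=3 → posterior Dirichlet(12, 7, 9, 16/3)
obs 8: x=1 → posterior Dirichlet(12, 8, 9, 16/3)
obs 9: x=3 → posterior Dirichlet(12, 8, 9, 19/3)

alpha_1=12, alpha_2=8, alpha_3=9, alpha_4=19/3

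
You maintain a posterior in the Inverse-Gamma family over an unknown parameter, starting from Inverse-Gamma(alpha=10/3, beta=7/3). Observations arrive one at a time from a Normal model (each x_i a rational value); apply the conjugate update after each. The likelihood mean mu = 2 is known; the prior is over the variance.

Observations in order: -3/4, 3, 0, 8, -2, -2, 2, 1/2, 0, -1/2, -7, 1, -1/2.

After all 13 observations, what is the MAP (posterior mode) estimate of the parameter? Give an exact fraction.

obs 1: x=-3/4 → posterior Inverse-Gamma(23/6, 587/96)
obs 2: x=3 → posterior Inverse-Gamma(13/3, 635/96)
obs 3: x=0 → posterior Inverse-Gamma(29/6, 827/96)
obs 4: x=8 → posterior Inverse-Gamma(16/3, 2555/96)
obs 5: x=-2 → posterior Inverse-Gamma(35/6, 3323/96)
obs 6: x=-2 → posterior Inverse-Gamma(19/3, 4091/96)
obs 7: x=2 → posterior Inverse-Gamma(41/6, 4091/96)
obs 8: x=1/2 → posterior Inverse-Gamma(22/3, 4199/96)
obs 9: x=0 → posterior Inverse-Gamma(47/6, 4391/96)
obs 10: x=-1/2 → posterior Inverse-Gamma(25/3, 4691/96)
obs 11: x=-7 → posterior Inverse-Gamma(53/6, 8579/96)
obs 12: x=1 → posterior Inverse-Gamma(28/3, 8627/96)
obs 13: x=-1/2 → posterior Inverse-Gamma(59/6, 8927/96)

8927/1040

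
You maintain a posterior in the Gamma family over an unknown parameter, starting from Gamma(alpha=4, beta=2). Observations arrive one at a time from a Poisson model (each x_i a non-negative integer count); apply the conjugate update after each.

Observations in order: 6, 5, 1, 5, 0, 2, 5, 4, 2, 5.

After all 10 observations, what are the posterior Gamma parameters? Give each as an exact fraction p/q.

obs 1: x=6 → posterior Gamma(10, 3)
obs 2: x=5 → posterior Gamma(15, 4)
obs 3: x=1 → posterior Gamma(16, 5)
obs 4: x=5 → posterior Gamma(21, 6)
obs 5: x=0 → posterior Gamma(21, 7)
obs 6: x=2 → posterior Gamma(23, 8)
obs 7: x=5 → posterior Gamma(28, 9)
obs 8: x=4 → posterior Gamma(32, 10)
obs 9: x=2 → posterior Gamma(34, 11)
obs 10: x=5 → posterior Gamma(39, 12)

alpha=39, beta=12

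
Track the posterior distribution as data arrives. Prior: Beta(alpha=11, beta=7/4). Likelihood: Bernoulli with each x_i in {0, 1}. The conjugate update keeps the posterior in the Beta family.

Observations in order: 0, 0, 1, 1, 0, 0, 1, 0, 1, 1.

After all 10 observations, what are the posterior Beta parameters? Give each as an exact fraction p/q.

alpha=16, beta=27/4

obs 1: x=0 → posterior Beta(11, 11/4)
obs 2: x=0 → posterior Beta(11, 15/4)
obs 3: x=1 → posterior Beta(12, 15/4)
obs 4: x=1 → posterior Beta(13, 15/4)
obs 5: x=0 → posterior Beta(13, 19/4)
obs 6: x=0 → posterior Beta(13, 23/4)
obs 7: x=1 → posterior Beta(14, 23/4)
obs 8: x=0 → posterior Beta(14, 27/4)
obs 9: x=1 → posterior Beta(15, 27/4)
obs 10: x=1 → posterior Beta(16, 27/4)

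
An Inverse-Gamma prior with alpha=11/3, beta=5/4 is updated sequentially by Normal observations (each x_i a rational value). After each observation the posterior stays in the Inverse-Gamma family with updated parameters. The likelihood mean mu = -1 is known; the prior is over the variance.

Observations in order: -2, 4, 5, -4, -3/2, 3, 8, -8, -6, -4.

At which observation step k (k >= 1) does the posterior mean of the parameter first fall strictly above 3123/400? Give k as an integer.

k = 4

obs 1: x=-2 → posterior Inverse-Gamma(25/6, 7/4)
obs 2: x=4 → posterior Inverse-Gamma(14/3, 57/4)
obs 3: x=5 → posterior Inverse-Gamma(31/6, 129/4)
obs 4: x=-4 → posterior Inverse-Gamma(17/3, 147/4)
obs 5: x=-3/2 → posterior Inverse-Gamma(37/6, 295/8)
obs 6: x=3 → posterior Inverse-Gamma(20/3, 359/8)
obs 7: x=8 → posterior Inverse-Gamma(43/6, 683/8)
obs 8: x=-8 → posterior Inverse-Gamma(23/3, 879/8)
obs 9: x=-6 → posterior Inverse-Gamma(49/6, 979/8)
obs 10: x=-4 → posterior Inverse-Gamma(26/3, 1015/8)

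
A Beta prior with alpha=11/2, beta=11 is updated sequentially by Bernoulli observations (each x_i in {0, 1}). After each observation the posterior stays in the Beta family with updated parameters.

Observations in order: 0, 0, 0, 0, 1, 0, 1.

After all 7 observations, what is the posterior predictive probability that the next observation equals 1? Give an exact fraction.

15/47

obs 1: x=0 → posterior Beta(11/2, 12)
obs 2: x=0 → posterior Beta(11/2, 13)
obs 3: x=0 → posterior Beta(11/2, 14)
obs 4: x=0 → posterior Beta(11/2, 15)
obs 5: x=1 → posterior Beta(13/2, 15)
obs 6: x=0 → posterior Beta(13/2, 16)
obs 7: x=1 → posterior Beta(15/2, 16)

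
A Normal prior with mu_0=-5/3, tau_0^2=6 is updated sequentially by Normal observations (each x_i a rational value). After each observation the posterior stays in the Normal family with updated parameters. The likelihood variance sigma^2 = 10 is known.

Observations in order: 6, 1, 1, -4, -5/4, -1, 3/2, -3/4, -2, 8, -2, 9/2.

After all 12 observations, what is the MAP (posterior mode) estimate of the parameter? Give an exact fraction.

74/123

obs 1: x=6 → posterior Normal(29/24, 15/4)
obs 2: x=1 → posterior Normal(38/33, 30/11)
obs 3: x=1 → posterior Normal(47/42, 15/7)
obs 4: x=-4 → posterior Normal(11/51, 30/17)
obs 5: x=-5/4 → posterior Normal(-1/240, 3/2)
obs 6: x=-1 → posterior Normal(-37/276, 30/23)
obs 7: x=3/2 → posterior Normal(17/312, 15/13)
obs 8: x=-3/4 → posterior Normal(-5/174, 30/29)
obs 9: x=-2 → posterior Normal(-41/192, 15/16)
obs 10: x=8 → posterior Normal(103/210, 6/7)
obs 11: x=-2 → posterior Normal(67/228, 15/19)
obs 12: x=9/2 → posterior Normal(74/123, 30/41)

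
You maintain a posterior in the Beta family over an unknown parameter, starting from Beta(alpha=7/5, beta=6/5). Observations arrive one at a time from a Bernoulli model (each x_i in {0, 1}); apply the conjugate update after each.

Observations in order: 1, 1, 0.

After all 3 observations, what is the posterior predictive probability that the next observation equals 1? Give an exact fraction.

17/28

obs 1: x=1 → posterior Beta(12/5, 6/5)
obs 2: x=1 → posterior Beta(17/5, 6/5)
obs 3: x=0 → posterior Beta(17/5, 11/5)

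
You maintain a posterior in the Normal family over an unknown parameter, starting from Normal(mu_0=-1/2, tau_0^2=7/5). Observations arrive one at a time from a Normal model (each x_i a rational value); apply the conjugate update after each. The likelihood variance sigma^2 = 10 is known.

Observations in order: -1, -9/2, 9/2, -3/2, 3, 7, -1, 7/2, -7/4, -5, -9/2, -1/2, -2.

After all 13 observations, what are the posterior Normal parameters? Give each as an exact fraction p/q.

mu_0=-205/564, tau_0^2=70/141

obs 1: x=-1 → posterior Normal(-32/57, 70/57)
obs 2: x=-9/2 → posterior Normal(-127/128, 35/32)
obs 3: x=9/2 → posterior Normal(-32/71, 70/71)
obs 4: x=-3/2 → posterior Normal(-85/156, 35/39)
obs 5: x=3 → posterior Normal(-43/170, 14/17)
obs 6: x=7 → posterior Normal(55/184, 35/46)
obs 7: x=-1 → posterior Normal(41/198, 70/99)
obs 8: x=7/2 → posterior Normal(45/106, 35/53)
obs 9: x=-7/4 → posterior Normal(131/452, 70/113)
obs 10: x=-5 → posterior Normal(-3/160, 7/12)
obs 11: x=-9/2 → posterior Normal(-135/508, 70/127)
obs 12: x=-1/2 → posterior Normal(-149/536, 35/67)
obs 13: x=-2 → posterior Normal(-205/564, 70/141)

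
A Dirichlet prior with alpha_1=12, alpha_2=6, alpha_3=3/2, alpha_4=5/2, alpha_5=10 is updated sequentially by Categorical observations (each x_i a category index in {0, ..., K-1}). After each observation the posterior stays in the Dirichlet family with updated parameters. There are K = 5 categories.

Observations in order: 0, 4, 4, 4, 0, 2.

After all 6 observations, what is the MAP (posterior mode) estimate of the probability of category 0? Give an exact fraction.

obs 1: x=0 → posterior Dirichlet(13, 6, 3/2, 5/2, 10)
obs 2: x=4 → posterior Dirichlet(13, 6, 3/2, 5/2, 11)
obs 3: x=4 → posterior Dirichlet(13, 6, 3/2, 5/2, 12)
obs 4: x=4 → posterior Dirichlet(13, 6, 3/2, 5/2, 13)
obs 5: x=0 → posterior Dirichlet(14, 6, 3/2, 5/2, 13)
obs 6: x=2 → posterior Dirichlet(14, 6, 5/2, 5/2, 13)

13/33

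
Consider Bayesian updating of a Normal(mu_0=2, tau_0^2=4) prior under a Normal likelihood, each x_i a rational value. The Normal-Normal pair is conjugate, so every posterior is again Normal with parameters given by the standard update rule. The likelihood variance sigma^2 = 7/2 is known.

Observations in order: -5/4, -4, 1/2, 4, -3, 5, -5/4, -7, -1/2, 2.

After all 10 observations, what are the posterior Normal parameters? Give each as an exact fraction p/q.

obs 1: x=-5/4 → posterior Normal(4/15, 28/15)
obs 2: x=-4 → posterior Normal(-28/23, 28/23)
obs 3: x=1/2 → posterior Normal(-24/31, 28/31)
obs 4: x=4 → posterior Normal(8/39, 28/39)
obs 5: x=-3 → posterior Normal(-16/47, 28/47)
obs 6: x=5 → posterior Normal(24/55, 28/55)
obs 7: x=-5/4 → posterior Normal(2/9, 4/9)
obs 8: x=-7 → posterior Normal(-42/71, 28/71)
obs 9: x=-1/2 → posterior Normal(-46/79, 28/79)
obs 10: x=2 → posterior Normal(-10/29, 28/87)

mu_0=-10/29, tau_0^2=28/87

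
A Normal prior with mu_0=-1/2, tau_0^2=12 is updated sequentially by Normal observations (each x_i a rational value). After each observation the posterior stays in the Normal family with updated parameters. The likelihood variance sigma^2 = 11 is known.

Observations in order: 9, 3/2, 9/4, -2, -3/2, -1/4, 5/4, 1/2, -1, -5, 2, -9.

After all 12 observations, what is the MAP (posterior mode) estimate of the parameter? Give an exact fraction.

obs 1: x=9 → posterior Normal(205/46, 132/23)
obs 2: x=3/2 → posterior Normal(241/70, 132/35)
obs 3: x=9/4 → posterior Normal(295/94, 132/47)
obs 4: x=-2 → posterior Normal(247/118, 132/59)
obs 5: x=-3/2 → posterior Normal(211/142, 132/71)
obs 6: x=-1/4 → posterior Normal(205/166, 132/83)
obs 7: x=5/4 → posterior Normal(47/38, 132/95)
obs 8: x=1/2 → posterior Normal(247/214, 132/107)
obs 9: x=-1 → posterior Normal(223/238, 132/119)
obs 10: x=-5 → posterior Normal(103/262, 132/131)
obs 11: x=2 → posterior Normal(151/286, 12/13)
obs 12: x=-9 → posterior Normal(-13/62, 132/155)

-13/62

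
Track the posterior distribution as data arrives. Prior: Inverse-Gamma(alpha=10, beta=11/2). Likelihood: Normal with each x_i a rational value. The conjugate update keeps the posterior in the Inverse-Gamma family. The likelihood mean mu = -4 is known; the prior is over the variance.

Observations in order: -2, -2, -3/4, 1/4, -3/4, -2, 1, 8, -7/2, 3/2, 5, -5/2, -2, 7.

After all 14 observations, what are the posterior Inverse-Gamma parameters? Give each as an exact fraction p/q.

alpha=17, beta=7519/32

obs 1: x=-2 → posterior Inverse-Gamma(21/2, 15/2)
obs 2: x=-2 → posterior Inverse-Gamma(11, 19/2)
obs 3: x=-3/4 → posterior Inverse-Gamma(23/2, 473/32)
obs 4: x=1/4 → posterior Inverse-Gamma(12, 381/16)
obs 5: x=-3/4 → posterior Inverse-Gamma(25/2, 931/32)
obs 6: x=-2 → posterior Inverse-Gamma(13, 995/32)
obs 7: x=1 → posterior Inverse-Gamma(27/2, 1395/32)
obs 8: x=8 → posterior Inverse-Gamma(14, 3699/32)
obs 9: x=-7/2 → posterior Inverse-Gamma(29/2, 3703/32)
obs 10: x=3/2 → posterior Inverse-Gamma(15, 4187/32)
obs 11: x=5 → posterior Inverse-Gamma(31/2, 5483/32)
obs 12: x=-5/2 → posterior Inverse-Gamma(16, 5519/32)
obs 13: x=-2 → posterior Inverse-Gamma(33/2, 5583/32)
obs 14: x=7 → posterior Inverse-Gamma(17, 7519/32)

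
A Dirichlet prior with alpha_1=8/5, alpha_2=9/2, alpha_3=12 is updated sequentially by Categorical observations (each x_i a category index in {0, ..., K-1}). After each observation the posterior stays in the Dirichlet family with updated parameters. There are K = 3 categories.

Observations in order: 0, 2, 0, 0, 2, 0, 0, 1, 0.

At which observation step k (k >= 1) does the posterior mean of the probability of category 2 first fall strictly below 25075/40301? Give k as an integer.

k = 3

obs 1: x=0 → posterior Dirichlet(13/5, 9/2, 12)
obs 2: x=2 → posterior Dirichlet(13/5, 9/2, 13)
obs 3: x=0 → posterior Dirichlet(18/5, 9/2, 13)
obs 4: x=0 → posterior Dirichlet(23/5, 9/2, 13)
obs 5: x=2 → posterior Dirichlet(23/5, 9/2, 14)
obs 6: x=0 → posterior Dirichlet(28/5, 9/2, 14)
obs 7: x=0 → posterior Dirichlet(33/5, 9/2, 14)
obs 8: x=1 → posterior Dirichlet(33/5, 11/2, 14)
obs 9: x=0 → posterior Dirichlet(38/5, 11/2, 14)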